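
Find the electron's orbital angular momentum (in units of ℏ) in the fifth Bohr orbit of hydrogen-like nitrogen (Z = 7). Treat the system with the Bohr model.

L_n = nℏ, so L/ℏ = n = 5.

5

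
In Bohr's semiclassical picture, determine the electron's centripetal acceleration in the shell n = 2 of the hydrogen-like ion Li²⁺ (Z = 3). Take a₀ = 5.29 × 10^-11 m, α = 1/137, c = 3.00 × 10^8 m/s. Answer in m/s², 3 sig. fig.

r = n²a₀/Z = 7.05 × 10^-11 m, v = Zαc/n = 3.28 × 10^6 m/s
a = v²/r = (3.28 × 10^6)² / 7.05 × 10^-11 = 1.53 × 10^23 m/s²

1.53 × 10^23 m/s²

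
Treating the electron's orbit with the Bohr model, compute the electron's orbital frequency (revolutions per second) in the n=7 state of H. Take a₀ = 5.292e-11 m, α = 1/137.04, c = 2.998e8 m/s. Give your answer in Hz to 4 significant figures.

1.918e13 Hz

r = n²a₀/Z = 2.593e-9 m, v = Zαc/n = 3.125e5 m/s
f = v/(2πr) = 1.918e13 Hz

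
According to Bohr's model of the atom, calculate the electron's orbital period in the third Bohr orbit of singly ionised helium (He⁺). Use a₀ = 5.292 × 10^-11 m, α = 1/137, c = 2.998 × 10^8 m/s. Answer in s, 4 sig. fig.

1.026 × 10^-15 s

r = n²a₀/Z = 3²·5.292 × 10^-11/2 = 2.381 × 10^-10 m
v = Zαc/n = 2·0.007299·2.998 × 10^8/3 = 1.459 × 10^6 m/s
T = 2πr/v = 1.026 × 10^-15 s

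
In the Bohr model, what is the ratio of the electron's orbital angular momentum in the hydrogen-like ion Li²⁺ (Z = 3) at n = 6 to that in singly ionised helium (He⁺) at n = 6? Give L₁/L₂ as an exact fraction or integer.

L = nℏ is independent of Z.
L₁/L₂ = n₁/n₂ = 6/6 = 1

1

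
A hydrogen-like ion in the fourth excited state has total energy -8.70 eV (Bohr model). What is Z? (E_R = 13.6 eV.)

E_n = −E_R Z²/n² ⇒ Z² = −E_n n²/E_R = 8.70 × 5² / 13.6 ≈ 15.99
Z = 4

4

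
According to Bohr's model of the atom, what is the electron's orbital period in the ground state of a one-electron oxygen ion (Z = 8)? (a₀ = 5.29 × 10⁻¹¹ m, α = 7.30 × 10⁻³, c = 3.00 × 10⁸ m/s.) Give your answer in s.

2.37 × 10⁻¹⁸ s

r = n²a₀/Z = 1²·5.29 × 10⁻¹¹/8 = 6.61 × 10⁻¹² m
v = Zαc/n = 8·0.00730·3.00 × 10⁸/1 = 1.75 × 10⁷ m/s
T = 2πr/v = 2.37 × 10⁻¹⁸ s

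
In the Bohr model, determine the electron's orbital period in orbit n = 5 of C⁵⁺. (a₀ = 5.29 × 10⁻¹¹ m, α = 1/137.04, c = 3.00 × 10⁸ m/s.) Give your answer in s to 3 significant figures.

5.27 × 10⁻¹⁶ s

r = n²a₀/Z = 5²·5.29 × 10⁻¹¹/6 = 2.20 × 10⁻¹⁰ m
v = Zαc/n = 6·0.00730·3.00 × 10⁸/5 = 2.63 × 10⁶ m/s
T = 2πr/v = 5.27 × 10⁻¹⁶ s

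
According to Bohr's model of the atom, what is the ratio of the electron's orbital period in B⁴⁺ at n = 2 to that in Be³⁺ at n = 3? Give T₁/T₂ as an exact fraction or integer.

T ∝ Z^-2 · n^3
T₁/T₂ = (5/4)^-2 · (2/3)^3 = 128/675

128/675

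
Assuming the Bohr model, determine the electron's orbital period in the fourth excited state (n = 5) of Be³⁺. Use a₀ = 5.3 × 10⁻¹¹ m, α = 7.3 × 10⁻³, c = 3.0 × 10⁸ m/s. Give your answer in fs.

r = n²a₀/Z = 5²·5.3 × 10⁻¹¹/4 = 3.3 × 10⁻¹⁰ m
v = Zαc/n = 4·0.0073·3.0 × 10⁸/5 = 1.8 × 10⁶ m/s
T = 2πr/v = 1.2 × 10⁻¹⁵ s = 1.2 fs

1.2 fs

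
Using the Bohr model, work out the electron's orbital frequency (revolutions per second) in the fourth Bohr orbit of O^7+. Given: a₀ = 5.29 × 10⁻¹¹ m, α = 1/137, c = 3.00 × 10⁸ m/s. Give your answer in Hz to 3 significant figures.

6.59 × 10¹⁵ Hz

r = n²a₀/Z = 1.06 × 10⁻¹⁰ m, v = Zαc/n = 4.38 × 10⁶ m/s
f = v/(2πr) = 6.59 × 10¹⁵ Hz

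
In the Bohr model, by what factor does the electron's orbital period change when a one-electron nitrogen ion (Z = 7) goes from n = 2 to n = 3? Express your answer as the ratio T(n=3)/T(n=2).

T ∝ Z^-2 · n^3; with Z fixed, T ∝ n^3.
T(n=3)/T(n=2) = (3/2)^3 = 27/8

27/8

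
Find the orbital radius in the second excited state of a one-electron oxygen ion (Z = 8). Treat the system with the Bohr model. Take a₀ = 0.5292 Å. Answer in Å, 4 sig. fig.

0.5954 Å

r_n = n²a₀/Z = 3² × 0.5292 / 8
    = 9 × 0.5292 / 8 = 0.5954 Å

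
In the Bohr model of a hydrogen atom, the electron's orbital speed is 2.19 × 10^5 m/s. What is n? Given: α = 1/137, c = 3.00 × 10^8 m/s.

10

v_n = Zαc/n ⇒ n = Zαc/v = 1 × 0.00730 × 3.00 × 10^8 / 2.19 × 10^5 ≈ 10.00
n = 10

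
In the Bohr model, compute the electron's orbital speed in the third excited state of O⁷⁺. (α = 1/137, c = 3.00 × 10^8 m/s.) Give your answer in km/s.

v_n = Zαc/n = 8 × 0.00730 × 3.00 × 10^8 / 4
    = 4380 km/s

4380 km/s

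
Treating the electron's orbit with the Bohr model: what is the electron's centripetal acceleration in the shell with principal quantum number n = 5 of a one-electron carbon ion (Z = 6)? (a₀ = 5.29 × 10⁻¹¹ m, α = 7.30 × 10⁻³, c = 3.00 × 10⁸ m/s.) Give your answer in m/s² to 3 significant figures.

r = n²a₀/Z = 2.20 × 10⁻¹⁰ m, v = Zαc/n = 2.63 × 10⁶ m/s
a = v²/r = (2.63 × 10⁶)² / 2.20 × 10⁻¹⁰ = 3.13 × 10²² m/s²

3.13 × 10²² m/s²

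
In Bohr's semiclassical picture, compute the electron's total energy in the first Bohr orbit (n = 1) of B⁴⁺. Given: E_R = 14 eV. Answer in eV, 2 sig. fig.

E_n = −E_R·Z²/n² = −14 × 5²/1² = -350 eV

-350 eV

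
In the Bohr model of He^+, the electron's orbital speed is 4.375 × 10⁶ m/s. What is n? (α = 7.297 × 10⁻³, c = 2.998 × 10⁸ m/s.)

v_n = Zαc/n ⇒ n = Zαc/v = 2 × 0.007297 × 2.998 × 10⁸ / 4.375 × 10⁶ ≈ 1.00
n = 1

1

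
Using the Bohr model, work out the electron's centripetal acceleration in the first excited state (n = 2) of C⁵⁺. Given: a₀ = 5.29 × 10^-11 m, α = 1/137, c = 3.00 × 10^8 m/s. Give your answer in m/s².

1.22 × 10^24 m/s²

r = n²a₀/Z = 3.53 × 10^-11 m, v = Zαc/n = 6.57 × 10^6 m/s
a = v²/r = (6.57 × 10^6)² / 3.53 × 10^-11 = 1.22 × 10^24 m/s²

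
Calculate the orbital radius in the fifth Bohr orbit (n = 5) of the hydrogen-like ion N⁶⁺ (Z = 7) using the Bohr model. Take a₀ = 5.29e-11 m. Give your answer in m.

1.89e-10 m

r_n = n²a₀/Z = 5² × 5.29e-11 / 7
    = 25 × 5.29e-11 / 7 = 1.89e-10 m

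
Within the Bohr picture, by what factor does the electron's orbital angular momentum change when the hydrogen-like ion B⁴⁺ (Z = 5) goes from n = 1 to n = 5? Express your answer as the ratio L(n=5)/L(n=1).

L = nℏ depends only on n, so L ∝ n.
L(n=5)/L(n=1) = (5/1)^1 = 5

5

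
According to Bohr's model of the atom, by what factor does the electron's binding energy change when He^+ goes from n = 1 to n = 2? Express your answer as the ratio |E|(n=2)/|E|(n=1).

|E| ∝ Z^2 · n^-2; with Z fixed, |E| ∝ n^-2.
|E|(n=2)/|E|(n=1) = (2/1)^-2 = 1/4

1/4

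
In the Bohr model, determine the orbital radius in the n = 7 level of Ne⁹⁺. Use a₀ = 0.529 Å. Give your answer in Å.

2.59 Å

r_n = n²a₀/Z = 7² × 0.529 / 10
    = 49 × 0.529 / 10 = 2.59 Å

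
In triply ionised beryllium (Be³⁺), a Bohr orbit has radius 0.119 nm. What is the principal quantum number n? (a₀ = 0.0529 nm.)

r_n = n²a₀/Z ⇒ n² = rZ/a₀ = 0.119 × 4 / 0.0529 ≈ 9.00
n = 3

3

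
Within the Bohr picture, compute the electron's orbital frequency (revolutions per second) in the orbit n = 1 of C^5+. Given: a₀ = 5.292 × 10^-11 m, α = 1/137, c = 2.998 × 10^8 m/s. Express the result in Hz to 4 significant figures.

2.369 × 10^17 Hz

r = n²a₀/Z = 8.820 × 10^-12 m, v = Zαc/n = 1.313 × 10^7 m/s
f = v/(2πr) = 2.369 × 10^17 Hz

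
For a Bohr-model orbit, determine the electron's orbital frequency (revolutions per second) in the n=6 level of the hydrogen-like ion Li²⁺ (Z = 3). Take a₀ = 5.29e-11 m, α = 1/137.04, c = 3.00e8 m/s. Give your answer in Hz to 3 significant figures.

r = n²a₀/Z = 6.35e-10 m, v = Zαc/n = 1.09e6 m/s
f = v/(2πr) = 2.74e14 Hz

2.74e14 Hz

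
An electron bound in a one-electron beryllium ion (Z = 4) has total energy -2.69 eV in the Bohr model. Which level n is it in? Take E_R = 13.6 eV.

9

E_n = −E_R Z²/n² ⇒ n² = E_R Z²/(−E_n) = 13.6 × 4² / 2.69 ≈ 80.89
n = 9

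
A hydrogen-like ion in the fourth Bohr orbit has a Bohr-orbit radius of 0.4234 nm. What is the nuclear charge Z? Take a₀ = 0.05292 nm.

2

r_n = n²a₀/Z ⇒ Z = n²a₀/r = 4² × 0.05292 / 0.4234 ≈ 2.00
Z = 2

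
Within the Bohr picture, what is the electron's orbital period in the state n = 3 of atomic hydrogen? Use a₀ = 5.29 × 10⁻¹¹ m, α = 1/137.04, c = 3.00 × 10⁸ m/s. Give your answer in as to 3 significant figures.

r = n²a₀/Z = 3²·5.29 × 10⁻¹¹/1 = 4.76 × 10⁻¹⁰ m
v = Zαc/n = 1·0.00730·3.00 × 10⁸/3 = 7.30 × 10⁵ m/s
T = 2πr/v = 4.10 × 10⁻¹⁵ s = 4100 as

4100 as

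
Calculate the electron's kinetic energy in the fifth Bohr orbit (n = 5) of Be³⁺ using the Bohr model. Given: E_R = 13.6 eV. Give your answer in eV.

For a Coulomb orbit the virial theorem gives K = −E_n.
E_n = −E_R·Z²/n², so K = E_R·Z²/n² = 13.6 × 4²/5² = 8.70 eV

8.70 eV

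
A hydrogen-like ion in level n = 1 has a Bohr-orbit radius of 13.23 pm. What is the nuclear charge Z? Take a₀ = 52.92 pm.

r_n = n²a₀/Z ⇒ Z = n²a₀/r = 1² × 52.92 / 13.23 ≈ 4.00
Z = 4

4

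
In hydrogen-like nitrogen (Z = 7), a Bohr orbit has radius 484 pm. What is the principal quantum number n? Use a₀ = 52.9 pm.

8

r_n = n²a₀/Z ⇒ n² = rZ/a₀ = 484 × 7 / 52.9 ≈ 64.05
n = 8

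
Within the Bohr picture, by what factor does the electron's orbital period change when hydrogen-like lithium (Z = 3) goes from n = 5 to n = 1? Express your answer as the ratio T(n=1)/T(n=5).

T ∝ Z^-2 · n^3; with Z fixed, T ∝ n^3.
T(n=1)/T(n=5) = (1/5)^3 = 1/125

1/125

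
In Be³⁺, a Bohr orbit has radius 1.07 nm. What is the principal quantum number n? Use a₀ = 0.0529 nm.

r_n = n²a₀/Z ⇒ n² = rZ/a₀ = 1.07 × 4 / 0.0529 ≈ 80.91
n = 9

9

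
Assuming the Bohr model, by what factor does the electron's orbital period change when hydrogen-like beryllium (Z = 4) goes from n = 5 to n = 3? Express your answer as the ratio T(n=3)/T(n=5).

T ∝ Z^-2 · n^3; with Z fixed, T ∝ n^3.
T(n=3)/T(n=5) = (3/5)^3 = 27/125

27/125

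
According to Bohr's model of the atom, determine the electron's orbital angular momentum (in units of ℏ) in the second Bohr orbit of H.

L_n = nℏ, so L/ℏ = n = 2.

2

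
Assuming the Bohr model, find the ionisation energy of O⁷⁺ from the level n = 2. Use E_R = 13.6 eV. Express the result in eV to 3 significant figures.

E_n = −E_R·Z²/n² = −13.6 × 8²/2² eV = -218 eV
Ionisation energy = −E_n = 218 eV

218 eV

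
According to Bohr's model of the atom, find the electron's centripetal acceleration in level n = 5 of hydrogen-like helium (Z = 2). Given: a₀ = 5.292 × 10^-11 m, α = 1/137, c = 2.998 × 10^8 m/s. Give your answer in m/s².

1.158 × 10^21 m/s²

r = n²a₀/Z = 6.615 × 10^-10 m, v = Zαc/n = 8.753 × 10^5 m/s
a = v²/r = (8.753 × 10^5)² / 6.615 × 10^-10 = 1.158 × 10^21 m/s²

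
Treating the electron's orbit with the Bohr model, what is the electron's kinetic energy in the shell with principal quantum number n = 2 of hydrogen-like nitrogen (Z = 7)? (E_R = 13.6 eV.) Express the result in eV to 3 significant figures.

For a Coulomb orbit the virial theorem gives K = −E_n.
E_n = −E_R·Z²/n², so K = E_R·Z²/n² = 13.6 × 7²/2² = 167 eV

167 eV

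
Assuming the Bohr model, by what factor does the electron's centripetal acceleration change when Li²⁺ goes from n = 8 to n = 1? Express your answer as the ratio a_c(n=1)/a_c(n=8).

4096

a_c ∝ Z^3 · n^-4; with Z fixed, a_c ∝ n^-4.
a_c(n=1)/a_c(n=8) = (1/8)^-4 = 4096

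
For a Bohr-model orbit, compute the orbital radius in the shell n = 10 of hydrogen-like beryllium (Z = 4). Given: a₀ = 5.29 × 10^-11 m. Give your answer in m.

1.32 × 10^-9 m

r_n = n²a₀/Z = 10² × 5.29 × 10^-11 / 4
    = 100 × 5.29 × 10^-11 / 4 = 1.32 × 10^-9 m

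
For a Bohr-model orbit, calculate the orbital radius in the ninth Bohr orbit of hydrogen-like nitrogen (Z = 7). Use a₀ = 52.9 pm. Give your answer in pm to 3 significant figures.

612 pm

r_n = n²a₀/Z = 9² × 52.9 / 7
    = 81 × 52.9 / 7 = 612 pm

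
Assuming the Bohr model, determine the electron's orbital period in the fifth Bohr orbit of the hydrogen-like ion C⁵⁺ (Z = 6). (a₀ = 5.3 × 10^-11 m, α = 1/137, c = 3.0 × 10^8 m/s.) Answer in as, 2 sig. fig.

r = n²a₀/Z = 5²·5.3 × 10^-11/6 = 2.2 × 10^-10 m
v = Zαc/n = 6·0.0073·3.0 × 10^8/5 = 2.6 × 10^6 m/s
T = 2πr/v = 5.3 × 10^-16 s = 530 as

530 as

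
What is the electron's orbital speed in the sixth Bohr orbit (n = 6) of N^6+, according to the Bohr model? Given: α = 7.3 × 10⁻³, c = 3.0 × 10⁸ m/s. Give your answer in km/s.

2600 km/s

v_n = Zαc/n = 7 × 0.0073 × 3.0 × 10⁸ / 6
    = 2600 km/s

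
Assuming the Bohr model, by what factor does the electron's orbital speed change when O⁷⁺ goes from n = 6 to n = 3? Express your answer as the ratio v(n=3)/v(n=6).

2

v ∝ Z^1 · n^-1; with Z fixed, v ∝ n^-1.
v(n=3)/v(n=6) = (3/6)^-1 = 2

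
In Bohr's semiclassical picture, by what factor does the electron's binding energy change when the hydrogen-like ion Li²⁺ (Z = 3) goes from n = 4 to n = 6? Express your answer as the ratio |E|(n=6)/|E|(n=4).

|E| ∝ Z^2 · n^-2; with Z fixed, |E| ∝ n^-2.
|E|(n=6)/|E|(n=4) = (6/4)^-2 = 4/9

4/9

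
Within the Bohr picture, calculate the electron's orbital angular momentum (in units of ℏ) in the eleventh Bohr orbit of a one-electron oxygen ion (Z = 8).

L_n = nℏ, so L/ℏ = n = 11.

11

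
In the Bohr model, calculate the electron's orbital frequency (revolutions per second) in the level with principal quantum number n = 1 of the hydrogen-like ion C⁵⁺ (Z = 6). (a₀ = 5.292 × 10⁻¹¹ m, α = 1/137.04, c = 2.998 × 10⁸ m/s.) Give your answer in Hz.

r = n²a₀/Z = 8.820 × 10⁻¹² m, v = Zαc/n = 1.313 × 10⁷ m/s
f = v/(2πr) = 2.369 × 10¹⁷ Hz

2.369 × 10¹⁷ Hz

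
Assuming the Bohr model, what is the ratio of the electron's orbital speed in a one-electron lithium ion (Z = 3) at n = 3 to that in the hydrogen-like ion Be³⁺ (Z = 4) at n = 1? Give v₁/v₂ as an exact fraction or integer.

v ∝ Z^1 · n^-1
v₁/v₂ = (3/4)^1 · (3/1)^-1 = 1/4

1/4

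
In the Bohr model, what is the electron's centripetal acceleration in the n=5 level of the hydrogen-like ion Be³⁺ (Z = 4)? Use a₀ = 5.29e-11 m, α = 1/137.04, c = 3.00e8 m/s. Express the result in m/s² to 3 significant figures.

r = n²a₀/Z = 3.31e-10 m, v = Zαc/n = 1.75e6 m/s
a = v²/r = (1.75e6)² / 3.31e-10 = 9.28e21 m/s²

9.28e21 m/s²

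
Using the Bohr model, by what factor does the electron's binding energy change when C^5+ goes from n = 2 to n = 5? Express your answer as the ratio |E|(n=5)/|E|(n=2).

|E| ∝ Z^2 · n^-2; with Z fixed, |E| ∝ n^-2.
|E|(n=5)/|E|(n=2) = (5/2)^-2 = 4/25

4/25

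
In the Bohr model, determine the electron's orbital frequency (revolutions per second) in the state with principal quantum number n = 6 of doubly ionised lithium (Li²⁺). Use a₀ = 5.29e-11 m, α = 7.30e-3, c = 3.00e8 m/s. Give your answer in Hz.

r = n²a₀/Z = 6.35e-10 m, v = Zαc/n = 1.09e6 m/s
f = v/(2πr) = 2.75e14 Hz

2.75e14 Hz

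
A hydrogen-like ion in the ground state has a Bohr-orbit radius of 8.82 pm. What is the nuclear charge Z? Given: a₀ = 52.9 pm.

6

r_n = n²a₀/Z ⇒ Z = n²a₀/r = 1² × 52.9 / 8.82 ≈ 6.00
Z = 6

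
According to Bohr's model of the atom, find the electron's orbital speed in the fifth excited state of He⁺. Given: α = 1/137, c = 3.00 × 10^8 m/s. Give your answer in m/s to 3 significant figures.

v_n = Zαc/n = 2 × 0.00730 × 3.00 × 10^8 / 6
    = 7.30 × 10^5 m/s

7.30 × 10^5 m/s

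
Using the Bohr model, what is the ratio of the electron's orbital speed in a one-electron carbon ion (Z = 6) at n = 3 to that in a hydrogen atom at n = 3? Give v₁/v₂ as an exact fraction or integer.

v ∝ Z^1 · n^-1
v₁/v₂ = (6/1)^1 · (3/3)^-1 = 6

6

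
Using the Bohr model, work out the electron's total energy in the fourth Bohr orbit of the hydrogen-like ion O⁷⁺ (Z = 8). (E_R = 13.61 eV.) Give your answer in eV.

E_n = −E_R·Z²/n² = −13.61 × 8²/4² = -54.44 eV

-54.44 eV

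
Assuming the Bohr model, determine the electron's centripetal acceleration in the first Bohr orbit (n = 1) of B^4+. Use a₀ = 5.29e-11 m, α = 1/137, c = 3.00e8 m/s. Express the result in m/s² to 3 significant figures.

1.13e25 m/s²

r = n²a₀/Z = 1.06e-11 m, v = Zαc/n = 1.09e7 m/s
a = v²/r = (1.09e7)² / 1.06e-11 = 1.13e25 m/s²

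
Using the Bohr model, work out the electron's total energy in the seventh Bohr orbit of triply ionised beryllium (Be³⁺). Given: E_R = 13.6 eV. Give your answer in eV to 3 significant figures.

E_n = −E_R·Z²/n² = −13.6 × 4²/7² = -4.44 eV

-4.44 eV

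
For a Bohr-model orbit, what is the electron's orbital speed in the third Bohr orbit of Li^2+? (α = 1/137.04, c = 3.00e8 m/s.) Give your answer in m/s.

v_n = Zαc/n = 3 × 0.00730 × 3.00e8 / 3
    = 2.19e6 m/s

2.19e6 m/s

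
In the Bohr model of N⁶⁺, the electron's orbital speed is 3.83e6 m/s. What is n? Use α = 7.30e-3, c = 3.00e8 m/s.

v_n = Zαc/n ⇒ n = Zαc/v = 7 × 0.00730 × 3.00e8 / 3.83e6 ≈ 4.00
n = 4

4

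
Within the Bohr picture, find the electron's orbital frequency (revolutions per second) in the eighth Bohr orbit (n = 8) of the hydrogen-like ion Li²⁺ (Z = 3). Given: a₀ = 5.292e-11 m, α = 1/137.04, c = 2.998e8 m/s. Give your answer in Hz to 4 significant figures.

1.157e14 Hz

r = n²a₀/Z = 1.129e-9 m, v = Zαc/n = 8.204e5 m/s
f = v/(2πr) = 1.157e14 Hz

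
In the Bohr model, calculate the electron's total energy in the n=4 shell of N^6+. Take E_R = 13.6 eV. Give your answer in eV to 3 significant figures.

-41.6 eV

E_n = −E_R·Z²/n² = −13.6 × 7²/4² = -41.6 eV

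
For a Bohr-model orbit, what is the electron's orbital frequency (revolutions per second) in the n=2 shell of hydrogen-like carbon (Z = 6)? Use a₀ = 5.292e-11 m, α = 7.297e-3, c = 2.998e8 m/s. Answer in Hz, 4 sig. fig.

2.961e16 Hz

r = n²a₀/Z = 3.528e-11 m, v = Zαc/n = 6.563e6 m/s
f = v/(2πr) = 2.961e16 Hz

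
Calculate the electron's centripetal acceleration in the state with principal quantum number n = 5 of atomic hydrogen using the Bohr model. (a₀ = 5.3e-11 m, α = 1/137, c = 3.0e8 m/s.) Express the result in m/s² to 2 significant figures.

1.4e20 m/s²

r = n²a₀/Z = 1.3e-9 m, v = Zαc/n = 4.4e5 m/s
a = v²/r = (4.4e5)² / 1.3e-9 = 1.4e20 m/s²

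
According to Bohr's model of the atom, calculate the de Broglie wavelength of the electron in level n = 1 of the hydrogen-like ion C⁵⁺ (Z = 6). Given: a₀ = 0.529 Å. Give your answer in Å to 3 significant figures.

0.554 Å

The Bohr quantisation condition is nλ = 2πr_n.
r_n = n²a₀/Z = 0.0882 Å
λ = 2πr_n/n = 2π·0.0882/1 = 0.554 Å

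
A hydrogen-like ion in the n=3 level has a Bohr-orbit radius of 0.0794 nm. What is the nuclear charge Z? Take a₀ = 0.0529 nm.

6

r_n = n²a₀/Z ⇒ Z = n²a₀/r = 3² × 0.0529 / 0.0794 ≈ 6.00
Z = 6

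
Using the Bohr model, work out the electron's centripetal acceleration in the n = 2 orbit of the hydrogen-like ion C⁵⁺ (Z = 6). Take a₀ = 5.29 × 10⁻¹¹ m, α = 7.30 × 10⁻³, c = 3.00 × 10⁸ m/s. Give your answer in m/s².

r = n²a₀/Z = 3.53 × 10⁻¹¹ m, v = Zαc/n = 6.57 × 10⁶ m/s
a = v²/r = (6.57 × 10⁶)² / 3.53 × 10⁻¹¹ = 1.22 × 10²⁴ m/s²

1.22 × 10²⁴ m/s²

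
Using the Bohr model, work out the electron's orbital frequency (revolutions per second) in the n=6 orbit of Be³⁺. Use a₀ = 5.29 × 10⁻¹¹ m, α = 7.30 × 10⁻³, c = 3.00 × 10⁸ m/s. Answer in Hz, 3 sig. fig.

r = n²a₀/Z = 4.76 × 10⁻¹⁰ m, v = Zαc/n = 1.46 × 10⁶ m/s
f = v/(2πr) = 4.88 × 10¹⁴ Hz

4.88 × 10¹⁴ Hz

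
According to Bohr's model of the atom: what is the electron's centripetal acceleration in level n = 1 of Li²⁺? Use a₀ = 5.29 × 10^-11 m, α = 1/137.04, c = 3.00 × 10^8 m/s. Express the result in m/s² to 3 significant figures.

2.45 × 10^24 m/s²

r = n²a₀/Z = 1.76 × 10^-11 m, v = Zαc/n = 6.57 × 10^6 m/s
a = v²/r = (6.57 × 10^6)² / 1.76 × 10^-11 = 2.45 × 10^24 m/s²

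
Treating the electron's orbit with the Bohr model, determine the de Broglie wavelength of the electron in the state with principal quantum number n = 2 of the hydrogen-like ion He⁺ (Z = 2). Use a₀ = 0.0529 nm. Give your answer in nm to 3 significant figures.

0.332 nm

The Bohr quantisation condition is nλ = 2πr_n.
r_n = n²a₀/Z = 0.106 nm
λ = 2πr_n/n = 2π·0.106/2 = 0.332 nm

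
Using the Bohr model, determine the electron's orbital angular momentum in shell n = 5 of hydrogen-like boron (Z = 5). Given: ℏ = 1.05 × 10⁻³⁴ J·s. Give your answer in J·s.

5.25 × 10⁻³⁴ J·s

L_n = nℏ = 5 × 1.05 × 10⁻³⁴ = 5.25 × 10⁻³⁴ J·s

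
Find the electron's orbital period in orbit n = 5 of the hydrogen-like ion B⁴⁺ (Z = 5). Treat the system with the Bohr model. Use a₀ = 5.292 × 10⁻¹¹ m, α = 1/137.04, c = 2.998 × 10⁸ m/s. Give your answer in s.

r = n²a₀/Z = 5²·5.292 × 10⁻¹¹/5 = 2.646 × 10⁻¹⁰ m
v = Zαc/n = 5·0.007297·2.998 × 10⁸/5 = 2.188 × 10⁶ m/s
T = 2πr/v = 7.600 × 10⁻¹⁶ s

7.600 × 10⁻¹⁶ s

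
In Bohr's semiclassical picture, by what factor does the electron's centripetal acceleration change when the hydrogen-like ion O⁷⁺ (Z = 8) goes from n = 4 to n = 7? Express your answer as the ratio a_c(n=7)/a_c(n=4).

a_c ∝ Z^3 · n^-4; with Z fixed, a_c ∝ n^-4.
a_c(n=7)/a_c(n=4) = (7/4)^-4 = 256/2401

256/2401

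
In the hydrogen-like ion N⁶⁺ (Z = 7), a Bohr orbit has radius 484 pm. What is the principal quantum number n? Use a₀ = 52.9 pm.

r_n = n²a₀/Z ⇒ n² = rZ/a₀ = 484 × 7 / 52.9 ≈ 64.05
n = 8

8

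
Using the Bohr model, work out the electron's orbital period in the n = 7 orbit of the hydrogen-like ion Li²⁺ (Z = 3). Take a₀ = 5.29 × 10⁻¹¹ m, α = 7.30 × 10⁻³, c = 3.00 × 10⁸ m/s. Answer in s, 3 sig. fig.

r = n²a₀/Z = 7²·5.29 × 10⁻¹¹/3 = 8.64 × 10⁻¹⁰ m
v = Zαc/n = 3·0.00730·3.00 × 10⁸/7 = 9.39 × 10⁵ m/s
T = 2πr/v = 5.78 × 10⁻¹⁵ s

5.78 × 10⁻¹⁵ s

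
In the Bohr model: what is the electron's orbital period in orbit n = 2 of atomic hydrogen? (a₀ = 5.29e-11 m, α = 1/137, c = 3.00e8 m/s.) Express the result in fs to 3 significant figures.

r = n²a₀/Z = 2²·5.29e-11/1 = 2.12e-10 m
v = Zαc/n = 1·0.00730·3.00e8/2 = 1.09e6 m/s
T = 2πr/v = 1.21e-15 s = 1.21 fs

1.21 fs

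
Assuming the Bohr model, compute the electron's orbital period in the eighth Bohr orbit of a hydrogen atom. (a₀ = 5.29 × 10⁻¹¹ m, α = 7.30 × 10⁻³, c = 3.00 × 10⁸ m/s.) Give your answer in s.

r = n²a₀/Z = 8²·5.29 × 10⁻¹¹/1 = 3.39 × 10⁻⁹ m
v = Zαc/n = 1·0.00730·3.00 × 10⁸/8 = 2.74 × 10⁵ m/s
T = 2πr/v = 7.77 × 10⁻¹⁴ s

7.77 × 10⁻¹⁴ s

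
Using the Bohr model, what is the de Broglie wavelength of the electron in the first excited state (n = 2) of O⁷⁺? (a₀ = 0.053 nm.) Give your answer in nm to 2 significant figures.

The Bohr quantisation condition is nλ = 2πr_n.
r_n = n²a₀/Z = 0.026 nm
λ = 2πr_n/n = 2π·0.026/2 = 0.083 nm

0.083 nm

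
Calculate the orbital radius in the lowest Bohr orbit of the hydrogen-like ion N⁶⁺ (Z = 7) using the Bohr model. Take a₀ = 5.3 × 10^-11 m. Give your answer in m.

7.6 × 10^-12 m

r_n = n²a₀/Z = 1² × 5.3 × 10^-11 / 7
    = 1 × 5.3 × 10^-11 / 7 = 7.6 × 10^-12 m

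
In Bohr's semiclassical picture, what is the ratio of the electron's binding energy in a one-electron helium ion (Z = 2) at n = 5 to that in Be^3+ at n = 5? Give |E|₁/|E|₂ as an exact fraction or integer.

1/4

|E| ∝ Z^2 · n^-2
|E|₁/|E|₂ = (2/4)^2 · (5/5)^-2 = 1/4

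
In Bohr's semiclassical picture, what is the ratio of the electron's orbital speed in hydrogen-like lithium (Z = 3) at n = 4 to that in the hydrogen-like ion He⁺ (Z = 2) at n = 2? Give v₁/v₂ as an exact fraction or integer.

3/4

v ∝ Z^1 · n^-1
v₁/v₂ = (3/2)^1 · (4/2)^-1 = 3/4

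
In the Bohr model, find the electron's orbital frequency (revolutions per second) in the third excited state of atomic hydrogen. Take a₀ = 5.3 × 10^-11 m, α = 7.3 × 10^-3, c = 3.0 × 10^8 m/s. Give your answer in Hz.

1.0 × 10^14 Hz

r = n²a₀/Z = 8.5 × 10^-10 m, v = Zαc/n = 5.5 × 10^5 m/s
f = v/(2πr) = 1.0 × 10^14 Hz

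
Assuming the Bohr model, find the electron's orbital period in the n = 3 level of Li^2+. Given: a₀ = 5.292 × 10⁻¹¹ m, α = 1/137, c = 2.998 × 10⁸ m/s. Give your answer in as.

r = n²a₀/Z = 3²·5.292 × 10⁻¹¹/3 = 1.588 × 10⁻¹⁰ m
v = Zαc/n = 3·0.007299·2.998 × 10⁸/3 = 2.188 × 10⁶ m/s
T = 2πr/v = 4.558 × 10⁻¹⁶ s = 455.8 as

455.8 as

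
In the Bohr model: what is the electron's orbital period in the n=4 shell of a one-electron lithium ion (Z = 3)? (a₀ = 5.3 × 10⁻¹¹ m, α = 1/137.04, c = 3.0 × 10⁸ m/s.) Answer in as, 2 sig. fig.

1100 as

r = n²a₀/Z = 4²·5.3 × 10⁻¹¹/3 = 2.8 × 10⁻¹⁰ m
v = Zαc/n = 3·0.0073·3.0 × 10⁸/4 = 1.6 × 10⁶ m/s
T = 2πr/v = 1.1 × 10⁻¹⁵ s = 1100 as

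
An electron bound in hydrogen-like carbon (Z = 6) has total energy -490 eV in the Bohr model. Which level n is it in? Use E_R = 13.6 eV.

1

E_n = −E_R Z²/n² ⇒ n² = E_R Z²/(−E_n) = 13.6 × 6² / 490 ≈ 1.00
n = 1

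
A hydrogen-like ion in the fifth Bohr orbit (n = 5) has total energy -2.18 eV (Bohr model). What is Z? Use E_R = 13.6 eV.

E_n = −E_R Z²/n² ⇒ Z² = −E_n n²/E_R = 2.18 × 5² / 13.6 ≈ 4.01
Z = 2

2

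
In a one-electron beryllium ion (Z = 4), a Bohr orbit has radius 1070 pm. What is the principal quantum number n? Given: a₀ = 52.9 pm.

9

r_n = n²a₀/Z ⇒ n² = rZ/a₀ = 1070 × 4 / 52.9 ≈ 80.91
n = 9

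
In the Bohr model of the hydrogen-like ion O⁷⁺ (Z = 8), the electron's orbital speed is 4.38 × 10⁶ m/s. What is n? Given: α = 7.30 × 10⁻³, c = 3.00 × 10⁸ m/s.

4

v_n = Zαc/n ⇒ n = Zαc/v = 8 × 0.00730 × 3.00 × 10⁸ / 4.38 × 10⁶ ≈ 4.00
n = 4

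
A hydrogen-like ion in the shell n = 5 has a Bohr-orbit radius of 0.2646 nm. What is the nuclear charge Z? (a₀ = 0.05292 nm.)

r_n = n²a₀/Z ⇒ Z = n²a₀/r = 5² × 0.05292 / 0.2646 ≈ 5.00
Z = 5

5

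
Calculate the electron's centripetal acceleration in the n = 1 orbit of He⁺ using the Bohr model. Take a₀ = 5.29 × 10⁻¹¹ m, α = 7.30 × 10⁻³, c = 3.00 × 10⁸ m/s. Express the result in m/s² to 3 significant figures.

r = n²a₀/Z = 2.65 × 10⁻¹¹ m, v = Zαc/n = 4.38 × 10⁶ m/s
a = v²/r = (4.38 × 10⁶)² / 2.65 × 10⁻¹¹ = 7.25 × 10²³ m/s²

7.25 × 10²³ m/s²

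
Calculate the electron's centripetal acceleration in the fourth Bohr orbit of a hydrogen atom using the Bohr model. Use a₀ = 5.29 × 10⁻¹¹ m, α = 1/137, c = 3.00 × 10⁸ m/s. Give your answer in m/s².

3.54 × 10²⁰ m/s²

r = n²a₀/Z = 8.46 × 10⁻¹⁰ m, v = Zαc/n = 5.47 × 10⁵ m/s
a = v²/r = (5.47 × 10⁵)² / 8.46 × 10⁻¹⁰ = 3.54 × 10²⁰ m/s²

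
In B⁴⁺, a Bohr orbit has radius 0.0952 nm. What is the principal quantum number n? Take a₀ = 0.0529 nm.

r_n = n²a₀/Z ⇒ n² = rZ/a₀ = 0.0952 × 5 / 0.0529 ≈ 9.00
n = 3

3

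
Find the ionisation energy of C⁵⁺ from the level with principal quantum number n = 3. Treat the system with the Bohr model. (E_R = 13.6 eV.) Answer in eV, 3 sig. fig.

E_n = −E_R·Z²/n² = −13.6 × 6²/3² eV = -54.4 eV
Ionisation energy = −E_n = 54.4 eV

54.4 eV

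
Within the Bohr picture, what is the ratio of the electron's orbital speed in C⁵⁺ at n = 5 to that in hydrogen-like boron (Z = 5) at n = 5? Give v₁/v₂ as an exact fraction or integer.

v ∝ Z^1 · n^-1
v₁/v₂ = (6/5)^1 · (5/5)^-1 = 6/5

6/5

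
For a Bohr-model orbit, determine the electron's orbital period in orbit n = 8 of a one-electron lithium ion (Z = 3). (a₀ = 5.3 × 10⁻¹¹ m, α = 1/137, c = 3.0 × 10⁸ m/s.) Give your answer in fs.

8.7 fs

r = n²a₀/Z = 8²·5.3 × 10⁻¹¹/3 = 1.1 × 10⁻⁹ m
v = Zαc/n = 3·0.0073·3.0 × 10⁸/8 = 8.2 × 10⁵ m/s
T = 2πr/v = 8.7 × 10⁻¹⁵ s = 8.7 fs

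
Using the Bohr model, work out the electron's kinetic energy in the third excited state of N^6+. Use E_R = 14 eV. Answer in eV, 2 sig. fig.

43 eV

For a Coulomb orbit the virial theorem gives K = −E_n.
E_n = −E_R·Z²/n², so K = E_R·Z²/n² = 14 × 7²/4² = 43 eV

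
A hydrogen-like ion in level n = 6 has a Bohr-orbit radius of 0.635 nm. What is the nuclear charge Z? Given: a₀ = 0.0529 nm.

r_n = n²a₀/Z ⇒ Z = n²a₀/r = 6² × 0.0529 / 0.635 ≈ 3.00
Z = 3

3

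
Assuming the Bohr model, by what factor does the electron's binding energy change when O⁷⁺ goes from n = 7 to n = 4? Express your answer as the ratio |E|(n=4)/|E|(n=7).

49/16

|E| ∝ Z^2 · n^-2; with Z fixed, |E| ∝ n^-2.
|E|(n=4)/|E|(n=7) = (4/7)^-2 = 49/16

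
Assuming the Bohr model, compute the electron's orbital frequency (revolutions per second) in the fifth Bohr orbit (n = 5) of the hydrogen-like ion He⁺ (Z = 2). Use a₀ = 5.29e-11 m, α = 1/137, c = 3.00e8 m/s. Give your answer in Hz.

2.11e14 Hz

r = n²a₀/Z = 6.61e-10 m, v = Zαc/n = 8.76e5 m/s
f = v/(2πr) = 2.11e14 Hz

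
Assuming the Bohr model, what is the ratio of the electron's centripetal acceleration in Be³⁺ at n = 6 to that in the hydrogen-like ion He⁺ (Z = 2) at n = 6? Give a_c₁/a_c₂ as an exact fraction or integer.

a_c ∝ Z^3 · n^-4
a_c₁/a_c₂ = (4/2)^3 · (6/6)^-4 = 8

8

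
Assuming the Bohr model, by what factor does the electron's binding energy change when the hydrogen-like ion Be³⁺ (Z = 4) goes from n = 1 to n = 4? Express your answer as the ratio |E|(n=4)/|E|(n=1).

1/16

|E| ∝ Z^2 · n^-2; with Z fixed, |E| ∝ n^-2.
|E|(n=4)/|E|(n=1) = (4/1)^-2 = 1/16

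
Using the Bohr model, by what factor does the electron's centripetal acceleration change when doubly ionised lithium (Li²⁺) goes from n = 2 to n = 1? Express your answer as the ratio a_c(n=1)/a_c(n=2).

a_c ∝ Z^3 · n^-4; with Z fixed, a_c ∝ n^-4.
a_c(n=1)/a_c(n=2) = (1/2)^-4 = 16

16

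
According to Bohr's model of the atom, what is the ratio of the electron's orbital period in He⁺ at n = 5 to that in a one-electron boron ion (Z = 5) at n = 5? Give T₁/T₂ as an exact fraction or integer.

T ∝ Z^-2 · n^3
T₁/T₂ = (2/5)^-2 · (5/5)^3 = 25/4

25/4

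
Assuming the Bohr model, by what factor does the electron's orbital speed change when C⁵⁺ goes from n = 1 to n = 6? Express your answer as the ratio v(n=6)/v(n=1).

v ∝ Z^1 · n^-1; with Z fixed, v ∝ n^-1.
v(n=6)/v(n=1) = (6/1)^-1 = 1/6

1/6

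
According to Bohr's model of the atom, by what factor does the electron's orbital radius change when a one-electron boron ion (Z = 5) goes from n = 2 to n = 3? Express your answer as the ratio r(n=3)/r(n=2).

r ∝ Z^-1 · n^2; with Z fixed, r ∝ n^2.
r(n=3)/r(n=2) = (3/2)^2 = 9/4

9/4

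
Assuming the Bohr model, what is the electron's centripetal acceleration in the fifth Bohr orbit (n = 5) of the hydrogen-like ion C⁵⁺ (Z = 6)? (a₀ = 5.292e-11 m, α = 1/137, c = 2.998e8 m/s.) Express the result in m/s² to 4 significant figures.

r = n²a₀/Z = 2.205e-10 m, v = Zαc/n = 2.626e6 m/s
a = v²/r = (2.626e6)² / 2.205e-10 = 3.127e22 m/s²

3.127e22 m/s²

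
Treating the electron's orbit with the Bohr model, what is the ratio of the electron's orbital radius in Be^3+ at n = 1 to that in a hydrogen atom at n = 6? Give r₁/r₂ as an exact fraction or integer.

1/144

r ∝ Z^-1 · n^2
r₁/r₂ = (4/1)^-1 · (1/6)^2 = 1/144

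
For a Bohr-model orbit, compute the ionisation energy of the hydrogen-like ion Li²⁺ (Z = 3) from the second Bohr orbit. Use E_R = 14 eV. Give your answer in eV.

E_n = −E_R·Z²/n² = −14 × 3²/2² eV = -32 eV
Ionisation energy = −E_n = 32 eV

32 eV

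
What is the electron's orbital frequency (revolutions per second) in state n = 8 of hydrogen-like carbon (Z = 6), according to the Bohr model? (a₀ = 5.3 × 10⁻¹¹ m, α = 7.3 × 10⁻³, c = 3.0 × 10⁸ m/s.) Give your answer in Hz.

r = n²a₀/Z = 5.7 × 10⁻¹⁰ m, v = Zαc/n = 1.6 × 10⁶ m/s
f = v/(2πr) = 4.6 × 10¹⁴ Hz

4.6 × 10¹⁴ Hz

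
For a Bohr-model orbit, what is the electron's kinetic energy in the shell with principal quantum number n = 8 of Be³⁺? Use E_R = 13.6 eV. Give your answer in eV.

3.40 eV

For a Coulomb orbit the virial theorem gives K = −E_n.
E_n = −E_R·Z²/n², so K = E_R·Z²/n² = 13.6 × 4²/8² = 3.40 eV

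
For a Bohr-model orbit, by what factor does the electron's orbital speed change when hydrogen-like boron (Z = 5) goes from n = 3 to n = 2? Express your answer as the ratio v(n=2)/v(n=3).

3/2

v ∝ Z^1 · n^-1; with Z fixed, v ∝ n^-1.
v(n=2)/v(n=3) = (2/3)^-1 = 3/2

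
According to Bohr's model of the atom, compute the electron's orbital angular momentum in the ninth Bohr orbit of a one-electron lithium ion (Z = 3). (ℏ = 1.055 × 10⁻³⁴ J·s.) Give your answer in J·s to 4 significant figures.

L_n = nℏ = 9 × 1.055 × 10⁻³⁴ = 9.495 × 10⁻³⁴ J·s

9.495 × 10⁻³⁴ J·s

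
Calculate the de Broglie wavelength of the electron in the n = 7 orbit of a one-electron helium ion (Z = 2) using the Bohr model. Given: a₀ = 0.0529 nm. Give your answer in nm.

1.16 nm

The Bohr quantisation condition is nλ = 2πr_n.
r_n = n²a₀/Z = 1.30 nm
λ = 2πr_n/n = 2π·1.30/7 = 1.16 nm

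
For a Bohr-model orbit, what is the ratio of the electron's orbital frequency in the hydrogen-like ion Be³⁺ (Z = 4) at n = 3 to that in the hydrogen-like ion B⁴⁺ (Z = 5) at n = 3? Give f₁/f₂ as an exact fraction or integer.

f ∝ Z^2 · n^-3
f₁/f₂ = (4/5)^2 · (3/3)^-3 = 16/25

16/25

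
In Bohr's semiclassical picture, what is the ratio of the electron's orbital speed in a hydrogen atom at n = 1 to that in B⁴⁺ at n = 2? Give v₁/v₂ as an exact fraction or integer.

2/5

v ∝ Z^1 · n^-1
v₁/v₂ = (1/5)^1 · (1/2)^-1 = 2/5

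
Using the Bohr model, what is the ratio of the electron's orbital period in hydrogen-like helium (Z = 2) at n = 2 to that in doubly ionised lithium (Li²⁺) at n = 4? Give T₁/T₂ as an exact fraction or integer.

T ∝ Z^-2 · n^3
T₁/T₂ = (2/3)^-2 · (2/4)^3 = 9/32

9/32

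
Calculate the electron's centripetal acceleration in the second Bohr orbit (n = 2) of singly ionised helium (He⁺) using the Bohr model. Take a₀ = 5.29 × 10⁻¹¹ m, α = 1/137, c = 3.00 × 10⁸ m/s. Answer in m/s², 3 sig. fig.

4.53 × 10²² m/s²

r = n²a₀/Z = 1.06 × 10⁻¹⁰ m, v = Zαc/n = 2.19 × 10⁶ m/s
a = v²/r = (2.19 × 10⁶)² / 1.06 × 10⁻¹⁰ = 4.53 × 10²² m/s²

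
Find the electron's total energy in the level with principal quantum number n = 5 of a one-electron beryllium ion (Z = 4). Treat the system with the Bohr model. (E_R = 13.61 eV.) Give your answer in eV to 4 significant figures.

-8.710 eV

E_n = −E_R·Z²/n² = −13.61 × 4²/5² = -8.710 eV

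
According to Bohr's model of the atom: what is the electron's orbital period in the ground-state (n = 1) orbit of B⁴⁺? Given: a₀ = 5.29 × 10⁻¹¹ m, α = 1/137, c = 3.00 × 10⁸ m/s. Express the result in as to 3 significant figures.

6.07 as

r = n²a₀/Z = 1²·5.29 × 10⁻¹¹/5 = 1.06 × 10⁻¹¹ m
v = Zαc/n = 5·0.00730·3.00 × 10⁸/1 = 1.09 × 10⁷ m/s
T = 2πr/v = 6.07 × 10⁻¹⁸ s = 6.07 as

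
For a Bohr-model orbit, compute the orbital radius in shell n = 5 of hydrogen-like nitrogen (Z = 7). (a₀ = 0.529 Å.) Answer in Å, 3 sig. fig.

r_n = n²a₀/Z = 5² × 0.529 / 7
    = 25 × 0.529 / 7 = 1.89 Å

1.89 Å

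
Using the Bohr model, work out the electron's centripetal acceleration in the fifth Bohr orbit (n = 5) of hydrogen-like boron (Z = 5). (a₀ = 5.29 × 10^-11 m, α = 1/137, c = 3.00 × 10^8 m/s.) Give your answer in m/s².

1.81 × 10^22 m/s²

r = n²a₀/Z = 2.64 × 10^-10 m, v = Zαc/n = 2.19 × 10^6 m/s
a = v²/r = (2.19 × 10^6)² / 2.64 × 10^-10 = 1.81 × 10^22 m/s²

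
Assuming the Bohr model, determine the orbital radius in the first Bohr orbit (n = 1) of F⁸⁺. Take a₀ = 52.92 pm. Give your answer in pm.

r_n = n²a₀/Z = 1² × 52.92 / 9
    = 1 × 52.92 / 9 = 5.880 pm

5.880 pm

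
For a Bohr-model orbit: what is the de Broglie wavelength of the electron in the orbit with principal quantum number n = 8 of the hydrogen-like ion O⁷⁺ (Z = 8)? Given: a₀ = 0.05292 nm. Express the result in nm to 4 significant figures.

The Bohr quantisation condition is nλ = 2πr_n.
r_n = n²a₀/Z = 0.4234 nm
λ = 2πr_n/n = 2π·0.4234/8 = 0.3325 nm

0.3325 nm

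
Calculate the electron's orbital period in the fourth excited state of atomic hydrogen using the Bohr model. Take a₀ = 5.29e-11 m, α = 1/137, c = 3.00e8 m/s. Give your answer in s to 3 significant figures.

r = n²a₀/Z = 5²·5.29e-11/1 = 1.32e-9 m
v = Zαc/n = 1·0.00730·3.00e8/5 = 4.38e5 m/s
T = 2πr/v = 1.90e-14 s

1.90e-14 s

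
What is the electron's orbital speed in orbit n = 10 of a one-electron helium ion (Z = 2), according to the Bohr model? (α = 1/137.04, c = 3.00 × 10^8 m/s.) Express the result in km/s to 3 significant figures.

v_n = Zαc/n = 2 × 0.00730 × 3.00 × 10^8 / 10
    = 438 km/s

438 km/s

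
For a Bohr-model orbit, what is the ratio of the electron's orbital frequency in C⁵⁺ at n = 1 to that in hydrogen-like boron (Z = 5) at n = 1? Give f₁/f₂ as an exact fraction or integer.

36/25

f ∝ Z^2 · n^-3
f₁/f₂ = (6/5)^2 · (1/1)^-3 = 36/25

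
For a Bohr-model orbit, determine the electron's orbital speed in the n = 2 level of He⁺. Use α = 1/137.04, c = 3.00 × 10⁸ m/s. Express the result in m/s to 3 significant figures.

2.19 × 10⁶ m/s

v_n = Zαc/n = 2 × 0.00730 × 3.00 × 10⁸ / 2
    = 2.19 × 10⁶ m/s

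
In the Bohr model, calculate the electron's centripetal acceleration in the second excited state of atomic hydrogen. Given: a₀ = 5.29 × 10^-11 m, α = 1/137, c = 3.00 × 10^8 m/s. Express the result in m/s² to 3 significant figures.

1.12 × 10^21 m/s²

r = n²a₀/Z = 4.76 × 10^-10 m, v = Zαc/n = 7.30 × 10^5 m/s
a = v²/r = (7.30 × 10^5)² / 4.76 × 10^-10 = 1.12 × 10^21 m/s²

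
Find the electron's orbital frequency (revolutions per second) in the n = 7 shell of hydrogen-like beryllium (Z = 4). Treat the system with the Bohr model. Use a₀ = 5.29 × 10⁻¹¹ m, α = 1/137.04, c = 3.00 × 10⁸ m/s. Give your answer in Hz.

r = n²a₀/Z = 6.48 × 10⁻¹⁰ m, v = Zαc/n = 1.25 × 10⁶ m/s
f = v/(2πr) = 3.07 × 10¹⁴ Hz

3.07 × 10¹⁴ Hz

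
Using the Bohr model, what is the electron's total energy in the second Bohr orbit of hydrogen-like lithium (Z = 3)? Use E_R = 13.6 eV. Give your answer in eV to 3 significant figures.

-30.6 eV

E_n = −E_R·Z²/n² = −13.6 × 3²/2² = -30.6 eV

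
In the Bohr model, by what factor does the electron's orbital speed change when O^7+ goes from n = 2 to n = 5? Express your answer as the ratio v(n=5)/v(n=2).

2/5

v ∝ Z^1 · n^-1; with Z fixed, v ∝ n^-1.
v(n=5)/v(n=2) = (5/2)^-1 = 2/5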